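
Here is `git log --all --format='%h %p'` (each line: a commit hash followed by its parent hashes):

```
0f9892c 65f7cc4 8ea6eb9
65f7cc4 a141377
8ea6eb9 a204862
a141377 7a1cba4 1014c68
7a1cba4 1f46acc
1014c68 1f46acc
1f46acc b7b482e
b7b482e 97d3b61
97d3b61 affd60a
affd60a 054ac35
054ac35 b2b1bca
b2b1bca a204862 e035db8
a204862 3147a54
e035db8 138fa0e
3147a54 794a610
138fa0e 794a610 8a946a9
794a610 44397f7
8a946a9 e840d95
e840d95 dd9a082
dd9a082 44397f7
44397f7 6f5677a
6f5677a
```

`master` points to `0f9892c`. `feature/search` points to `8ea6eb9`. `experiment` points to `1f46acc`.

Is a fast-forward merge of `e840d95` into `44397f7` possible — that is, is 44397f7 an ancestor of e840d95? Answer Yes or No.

Yes

A fast-forward from 44397f7 to e840d95 is possible iff 44397f7 is an ancestor of e840d95.
Ancestors of e840d95: {44397f7, 6f5677a, dd9a082, e840d95}.
44397f7 is among them, so fast-forward is possible.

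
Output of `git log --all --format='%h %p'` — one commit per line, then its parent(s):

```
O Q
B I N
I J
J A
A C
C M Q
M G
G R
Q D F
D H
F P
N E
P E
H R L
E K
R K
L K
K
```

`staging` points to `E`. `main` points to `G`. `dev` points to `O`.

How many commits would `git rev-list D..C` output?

7

Reachable from C: {C, D, E, F, G, H, K, L, M, P, Q, R}.
Reachable from D: {D, H, K, L, R}.
In C's history but not D's: {C, E, F, G, M, P, Q} — 7 commits.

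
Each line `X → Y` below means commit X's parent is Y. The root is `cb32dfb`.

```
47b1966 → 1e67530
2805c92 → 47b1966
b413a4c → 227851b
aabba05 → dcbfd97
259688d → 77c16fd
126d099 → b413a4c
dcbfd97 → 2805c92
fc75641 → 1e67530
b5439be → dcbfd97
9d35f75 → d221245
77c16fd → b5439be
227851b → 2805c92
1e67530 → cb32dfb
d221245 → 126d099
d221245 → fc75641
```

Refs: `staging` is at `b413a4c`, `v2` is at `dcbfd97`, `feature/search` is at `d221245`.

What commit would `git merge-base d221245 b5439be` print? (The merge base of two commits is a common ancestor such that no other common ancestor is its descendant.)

2805c92

Ancestors of d221245: {126d099, 1e67530, 227851b, 2805c92, 47b1966, b413a4c, cb32dfb, d221245, fc75641}.
Ancestors of b5439be: {1e67530, 2805c92, 47b1966, b5439be, cb32dfb, dcbfd97}.
Common ancestors: {1e67530, 2805c92, 47b1966, cb32dfb}.
Among these, 2805c92 is not an ancestor of any other common ancestor — it is the merge base.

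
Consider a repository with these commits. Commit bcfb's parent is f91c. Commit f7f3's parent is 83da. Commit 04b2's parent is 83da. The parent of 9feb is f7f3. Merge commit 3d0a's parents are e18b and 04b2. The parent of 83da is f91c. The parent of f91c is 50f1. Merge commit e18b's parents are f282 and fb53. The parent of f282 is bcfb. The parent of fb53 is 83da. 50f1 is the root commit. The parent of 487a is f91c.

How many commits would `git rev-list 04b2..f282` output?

Reachable from f282: {50f1, bcfb, f282, f91c}.
Reachable from 04b2: {04b2, 50f1, 83da, f91c}.
In f282's history but not 04b2's: {bcfb, f282} — 2 commits.

2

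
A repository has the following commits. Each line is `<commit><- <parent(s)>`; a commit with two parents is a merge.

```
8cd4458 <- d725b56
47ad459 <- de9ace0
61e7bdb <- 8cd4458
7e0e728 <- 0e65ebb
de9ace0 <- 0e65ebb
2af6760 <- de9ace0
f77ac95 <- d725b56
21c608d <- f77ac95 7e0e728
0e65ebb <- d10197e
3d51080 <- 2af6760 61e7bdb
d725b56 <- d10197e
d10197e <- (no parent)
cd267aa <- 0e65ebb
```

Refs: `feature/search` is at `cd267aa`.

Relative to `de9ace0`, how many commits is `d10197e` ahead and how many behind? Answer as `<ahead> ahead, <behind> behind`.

0 ahead, 2 behind

Reachable from d10197e: {d10197e}.
Reachable from de9ace0: {0e65ebb, d10197e, de9ace0}.
Only in d10197e's history (ahead): {} — 0.
Only in de9ace0's history (behind): {0e65ebb, de9ace0} — 2.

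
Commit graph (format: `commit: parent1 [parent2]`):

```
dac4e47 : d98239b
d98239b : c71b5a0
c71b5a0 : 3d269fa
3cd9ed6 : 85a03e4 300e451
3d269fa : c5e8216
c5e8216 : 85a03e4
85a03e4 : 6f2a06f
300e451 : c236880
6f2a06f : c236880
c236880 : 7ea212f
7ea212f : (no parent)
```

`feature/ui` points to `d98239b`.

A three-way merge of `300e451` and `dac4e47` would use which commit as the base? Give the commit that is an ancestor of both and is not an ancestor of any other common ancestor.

Ancestors of 300e451: {300e451, 7ea212f, c236880}.
Ancestors of dac4e47: {3d269fa, 6f2a06f, 7ea212f, 85a03e4, c236880, c5e8216, c71b5a0, d98239b, dac4e47}.
Common ancestors: {7ea212f, c236880}.
Among these, c236880 is not an ancestor of any other common ancestor — it is the merge base.

c236880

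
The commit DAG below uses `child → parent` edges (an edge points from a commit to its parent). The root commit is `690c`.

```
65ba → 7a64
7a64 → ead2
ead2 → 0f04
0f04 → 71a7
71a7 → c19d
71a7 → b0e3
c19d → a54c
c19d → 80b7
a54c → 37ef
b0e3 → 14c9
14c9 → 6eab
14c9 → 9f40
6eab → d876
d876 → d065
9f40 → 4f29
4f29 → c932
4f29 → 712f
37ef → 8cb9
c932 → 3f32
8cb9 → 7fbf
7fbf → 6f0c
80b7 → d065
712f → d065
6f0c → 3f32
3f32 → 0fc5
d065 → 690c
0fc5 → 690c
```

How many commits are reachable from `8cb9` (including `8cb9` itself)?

Walking parent pointers from 8cb9: reachable set = {0fc5, 3f32, 690c, 6f0c, 7fbf, 8cb9}.
That is 6 commits.

6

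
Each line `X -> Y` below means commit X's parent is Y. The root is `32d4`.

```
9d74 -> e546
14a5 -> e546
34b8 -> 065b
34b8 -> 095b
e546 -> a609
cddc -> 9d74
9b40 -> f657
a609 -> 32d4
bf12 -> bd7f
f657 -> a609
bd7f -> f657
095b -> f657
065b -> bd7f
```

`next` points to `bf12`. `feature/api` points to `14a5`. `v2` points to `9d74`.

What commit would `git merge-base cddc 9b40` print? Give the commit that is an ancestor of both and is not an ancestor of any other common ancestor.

a609

Ancestors of cddc: {32d4, 9d74, a609, cddc, e546}.
Ancestors of 9b40: {32d4, 9b40, a609, f657}.
Common ancestors: {32d4, a609}.
Among these, a609 is not an ancestor of any other common ancestor — it is the merge base.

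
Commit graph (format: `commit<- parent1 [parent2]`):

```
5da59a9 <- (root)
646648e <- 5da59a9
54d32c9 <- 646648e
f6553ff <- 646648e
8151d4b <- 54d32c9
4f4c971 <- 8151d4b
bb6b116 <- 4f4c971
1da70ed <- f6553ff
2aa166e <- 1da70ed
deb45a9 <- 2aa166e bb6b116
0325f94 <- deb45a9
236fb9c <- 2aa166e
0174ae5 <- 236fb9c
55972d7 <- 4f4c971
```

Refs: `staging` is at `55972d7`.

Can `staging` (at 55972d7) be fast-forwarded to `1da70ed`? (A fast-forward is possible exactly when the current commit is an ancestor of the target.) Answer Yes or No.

A fast-forward from 55972d7 to 1da70ed is possible iff 55972d7 is an ancestor of 1da70ed.
Ancestors of 1da70ed: {1da70ed, 5da59a9, 646648e, f6553ff}.
55972d7 is not among them, so fast-forward is not possible.

No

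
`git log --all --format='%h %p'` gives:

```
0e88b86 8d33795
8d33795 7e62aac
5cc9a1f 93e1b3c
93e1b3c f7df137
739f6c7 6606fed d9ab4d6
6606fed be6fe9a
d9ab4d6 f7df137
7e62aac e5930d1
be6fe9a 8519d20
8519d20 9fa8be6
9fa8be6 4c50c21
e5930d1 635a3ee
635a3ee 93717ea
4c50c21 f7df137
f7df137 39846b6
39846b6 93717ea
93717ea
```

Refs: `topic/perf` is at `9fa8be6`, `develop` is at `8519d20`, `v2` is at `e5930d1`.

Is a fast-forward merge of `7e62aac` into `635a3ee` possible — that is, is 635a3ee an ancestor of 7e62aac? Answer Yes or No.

Yes

A fast-forward from 635a3ee to 7e62aac is possible iff 635a3ee is an ancestor of 7e62aac.
Ancestors of 7e62aac: {635a3ee, 7e62aac, 93717ea, e5930d1}.
635a3ee is among them, so fast-forward is possible.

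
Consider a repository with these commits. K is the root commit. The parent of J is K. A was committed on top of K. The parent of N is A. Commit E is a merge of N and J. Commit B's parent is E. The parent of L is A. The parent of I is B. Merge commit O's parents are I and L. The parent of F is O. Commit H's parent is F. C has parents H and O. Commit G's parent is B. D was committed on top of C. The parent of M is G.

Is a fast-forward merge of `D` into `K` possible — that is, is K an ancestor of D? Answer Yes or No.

Yes

A fast-forward from K to D is possible iff K is an ancestor of D.
Ancestors of D: {A, B, C, D, E, F, H, I, J, K, L, N, O}.
K is among them, so fast-forward is possible.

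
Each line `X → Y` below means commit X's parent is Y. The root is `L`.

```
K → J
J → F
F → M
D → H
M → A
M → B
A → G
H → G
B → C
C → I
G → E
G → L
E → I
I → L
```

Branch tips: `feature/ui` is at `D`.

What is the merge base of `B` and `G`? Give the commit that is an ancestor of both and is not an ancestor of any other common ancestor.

Ancestors of B: {B, C, I, L}.
Ancestors of G: {E, G, I, L}.
Common ancestors: {I, L}.
Among these, I is not an ancestor of any other common ancestor — it is the merge base.

I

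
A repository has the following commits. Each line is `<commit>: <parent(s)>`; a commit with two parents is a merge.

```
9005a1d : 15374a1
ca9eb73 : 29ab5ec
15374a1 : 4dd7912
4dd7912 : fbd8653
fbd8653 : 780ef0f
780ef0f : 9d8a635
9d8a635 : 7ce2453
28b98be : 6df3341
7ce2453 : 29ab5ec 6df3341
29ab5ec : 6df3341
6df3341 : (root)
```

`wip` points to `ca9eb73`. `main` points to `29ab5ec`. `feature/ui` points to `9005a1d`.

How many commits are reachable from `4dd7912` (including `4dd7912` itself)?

7

Walking parent pointers from 4dd7912: reachable set = {29ab5ec, 4dd7912, 6df3341, 780ef0f, 7ce2453, 9d8a635, fbd8653}.
That is 7 commits.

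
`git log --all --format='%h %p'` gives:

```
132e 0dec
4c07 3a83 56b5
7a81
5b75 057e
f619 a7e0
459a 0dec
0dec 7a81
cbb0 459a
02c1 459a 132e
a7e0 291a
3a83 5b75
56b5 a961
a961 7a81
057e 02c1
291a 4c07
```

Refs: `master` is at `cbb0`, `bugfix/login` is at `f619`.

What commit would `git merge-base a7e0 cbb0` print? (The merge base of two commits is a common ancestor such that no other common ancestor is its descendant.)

459a

Ancestors of a7e0: {02c1, 057e, 0dec, 132e, 291a, 3a83, 459a, 4c07, 56b5, 5b75, 7a81, a7e0, a961}.
Ancestors of cbb0: {0dec, 459a, 7a81, cbb0}.
Common ancestors: {0dec, 459a, 7a81}.
Among these, 459a is not an ancestor of any other common ancestor — it is the merge base.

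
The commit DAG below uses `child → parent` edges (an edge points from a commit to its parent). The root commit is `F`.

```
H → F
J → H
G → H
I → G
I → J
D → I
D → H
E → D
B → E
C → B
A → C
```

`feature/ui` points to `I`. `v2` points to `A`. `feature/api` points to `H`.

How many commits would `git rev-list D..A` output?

4

Reachable from A: {A, B, C, D, E, F, G, H, I, J}.
Reachable from D: {D, F, G, H, I, J}.
In A's history but not D's: {A, B, C, E} — 4 commits.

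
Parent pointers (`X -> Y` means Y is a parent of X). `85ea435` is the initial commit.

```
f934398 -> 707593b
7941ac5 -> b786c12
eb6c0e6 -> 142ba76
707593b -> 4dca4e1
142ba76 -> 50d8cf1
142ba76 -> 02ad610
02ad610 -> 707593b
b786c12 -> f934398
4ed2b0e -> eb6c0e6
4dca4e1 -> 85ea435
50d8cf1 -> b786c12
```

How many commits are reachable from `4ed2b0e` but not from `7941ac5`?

Reachable from 4ed2b0e: {02ad610, 142ba76, 4dca4e1, 4ed2b0e, 50d8cf1, 707593b, 85ea435, b786c12, eb6c0e6, f934398}.
Reachable from 7941ac5: {4dca4e1, 707593b, 7941ac5, 85ea435, b786c12, f934398}.
In 4ed2b0e's history but not 7941ac5's: {02ad610, 142ba76, 4ed2b0e, 50d8cf1, eb6c0e6} — 5 commits.

5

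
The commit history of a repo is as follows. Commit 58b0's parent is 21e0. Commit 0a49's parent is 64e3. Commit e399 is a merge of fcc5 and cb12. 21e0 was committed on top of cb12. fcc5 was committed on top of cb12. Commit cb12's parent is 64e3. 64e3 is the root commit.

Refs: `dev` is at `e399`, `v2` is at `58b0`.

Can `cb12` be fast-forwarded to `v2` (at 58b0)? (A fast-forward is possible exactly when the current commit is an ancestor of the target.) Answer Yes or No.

A fast-forward from cb12 to 58b0 is possible iff cb12 is an ancestor of 58b0.
Ancestors of 58b0: {21e0, 58b0, 64e3, cb12}.
cb12 is among them, so fast-forward is possible.

Yes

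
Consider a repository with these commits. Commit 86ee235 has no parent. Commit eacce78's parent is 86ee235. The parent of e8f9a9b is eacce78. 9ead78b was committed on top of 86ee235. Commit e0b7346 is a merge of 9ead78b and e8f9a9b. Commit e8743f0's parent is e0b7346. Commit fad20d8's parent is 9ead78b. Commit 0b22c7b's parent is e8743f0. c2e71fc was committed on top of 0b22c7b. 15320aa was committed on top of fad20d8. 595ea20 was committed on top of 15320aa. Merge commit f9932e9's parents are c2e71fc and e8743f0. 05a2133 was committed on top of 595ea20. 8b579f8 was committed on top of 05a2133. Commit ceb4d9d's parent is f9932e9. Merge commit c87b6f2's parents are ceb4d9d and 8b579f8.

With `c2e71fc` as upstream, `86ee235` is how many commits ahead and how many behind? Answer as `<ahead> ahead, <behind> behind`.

0 ahead, 7 behind

Reachable from 86ee235: {86ee235}.
Reachable from c2e71fc: {0b22c7b, 86ee235, 9ead78b, c2e71fc, e0b7346, e8743f0, e8f9a9b, eacce78}.
Only in 86ee235's history (ahead): {} — 0.
Only in c2e71fc's history (behind): {0b22c7b, 9ead78b, c2e71fc, e0b7346, e8743f0, e8f9a9b, eacce78} — 7.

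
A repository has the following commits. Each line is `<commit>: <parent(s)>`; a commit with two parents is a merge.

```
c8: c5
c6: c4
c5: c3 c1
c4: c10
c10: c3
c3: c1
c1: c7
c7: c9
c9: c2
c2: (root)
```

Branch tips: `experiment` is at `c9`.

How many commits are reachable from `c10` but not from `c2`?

Reachable from c10: {c1, c10, c2, c3, c7, c9}.
Reachable from c2: {c2}.
In c10's history but not c2's: {c1, c10, c3, c7, c9} — 5 commits.

5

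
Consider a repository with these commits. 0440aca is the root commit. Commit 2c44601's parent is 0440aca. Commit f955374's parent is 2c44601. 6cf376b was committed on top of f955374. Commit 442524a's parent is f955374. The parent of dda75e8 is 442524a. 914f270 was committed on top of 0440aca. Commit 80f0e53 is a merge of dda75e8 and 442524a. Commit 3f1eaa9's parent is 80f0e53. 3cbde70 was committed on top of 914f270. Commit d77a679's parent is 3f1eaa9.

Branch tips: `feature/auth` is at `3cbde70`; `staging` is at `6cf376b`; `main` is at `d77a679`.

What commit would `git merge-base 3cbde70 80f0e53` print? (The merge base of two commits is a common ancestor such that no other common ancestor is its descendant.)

0440aca

Ancestors of 3cbde70: {0440aca, 3cbde70, 914f270}.
Ancestors of 80f0e53: {0440aca, 2c44601, 442524a, 80f0e53, dda75e8, f955374}.
Common ancestors: {0440aca}.
The only common ancestor is 0440aca, so it is the merge base.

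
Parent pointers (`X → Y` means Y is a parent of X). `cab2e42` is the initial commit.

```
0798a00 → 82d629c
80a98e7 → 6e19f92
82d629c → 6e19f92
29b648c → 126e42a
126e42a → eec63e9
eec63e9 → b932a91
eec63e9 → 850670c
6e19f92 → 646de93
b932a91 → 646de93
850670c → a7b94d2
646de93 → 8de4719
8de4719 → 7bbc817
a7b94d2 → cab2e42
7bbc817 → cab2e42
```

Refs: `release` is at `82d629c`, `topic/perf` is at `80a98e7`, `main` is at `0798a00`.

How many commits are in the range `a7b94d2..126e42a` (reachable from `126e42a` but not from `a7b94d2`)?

7

Reachable from 126e42a: {126e42a, 646de93, 7bbc817, 850670c, 8de4719, a7b94d2, b932a91, cab2e42, eec63e9}.
Reachable from a7b94d2: {a7b94d2, cab2e42}.
In 126e42a's history but not a7b94d2's: {126e42a, 646de93, 7bbc817, 850670c, 8de4719, b932a91, eec63e9} — 7 commits.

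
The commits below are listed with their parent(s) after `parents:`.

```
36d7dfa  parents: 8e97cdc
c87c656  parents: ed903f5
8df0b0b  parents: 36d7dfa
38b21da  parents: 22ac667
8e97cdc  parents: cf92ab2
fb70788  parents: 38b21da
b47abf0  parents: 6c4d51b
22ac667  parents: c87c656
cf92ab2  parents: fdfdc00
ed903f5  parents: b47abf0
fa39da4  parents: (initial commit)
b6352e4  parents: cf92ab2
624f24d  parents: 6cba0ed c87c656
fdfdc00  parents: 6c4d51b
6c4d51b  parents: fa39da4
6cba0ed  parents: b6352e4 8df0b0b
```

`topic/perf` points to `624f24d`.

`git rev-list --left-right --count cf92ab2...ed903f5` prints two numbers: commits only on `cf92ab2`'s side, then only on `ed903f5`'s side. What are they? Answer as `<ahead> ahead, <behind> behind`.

Reachable from cf92ab2: {6c4d51b, cf92ab2, fa39da4, fdfdc00}.
Reachable from ed903f5: {6c4d51b, b47abf0, ed903f5, fa39da4}.
Only in cf92ab2's history (ahead): {cf92ab2, fdfdc00} — 2.
Only in ed903f5's history (behind): {b47abf0, ed903f5} — 2.

2 ahead, 2 behind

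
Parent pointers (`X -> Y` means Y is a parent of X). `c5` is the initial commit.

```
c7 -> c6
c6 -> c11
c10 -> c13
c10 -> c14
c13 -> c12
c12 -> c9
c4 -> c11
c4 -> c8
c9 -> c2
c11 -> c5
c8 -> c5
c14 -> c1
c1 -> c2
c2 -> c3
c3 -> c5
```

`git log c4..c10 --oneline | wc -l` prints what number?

Reachable from c10: {c1, c10, c12, c13, c14, c2, c3, c5, c9}.
Reachable from c4: {c11, c4, c5, c8}.
In c10's history but not c4's: {c1, c10, c12, c13, c14, c2, c3, c9} — 8 commits.

8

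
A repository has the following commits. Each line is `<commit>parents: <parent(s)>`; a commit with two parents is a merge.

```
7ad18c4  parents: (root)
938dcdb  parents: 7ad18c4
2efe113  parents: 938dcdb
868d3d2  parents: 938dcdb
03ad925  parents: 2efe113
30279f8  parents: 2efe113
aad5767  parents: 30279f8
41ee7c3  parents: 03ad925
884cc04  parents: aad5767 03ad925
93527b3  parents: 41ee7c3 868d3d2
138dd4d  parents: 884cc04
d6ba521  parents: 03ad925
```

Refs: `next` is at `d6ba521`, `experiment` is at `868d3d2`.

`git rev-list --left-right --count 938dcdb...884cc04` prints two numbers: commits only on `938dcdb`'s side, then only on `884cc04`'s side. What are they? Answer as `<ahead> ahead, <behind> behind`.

Reachable from 938dcdb: {7ad18c4, 938dcdb}.
Reachable from 884cc04: {03ad925, 2efe113, 30279f8, 7ad18c4, 884cc04, 938dcdb, aad5767}.
Only in 938dcdb's history (ahead): {} — 0.
Only in 884cc04's history (behind): {03ad925, 2efe113, 30279f8, 884cc04, aad5767} — 5.

0 ahead, 5 behind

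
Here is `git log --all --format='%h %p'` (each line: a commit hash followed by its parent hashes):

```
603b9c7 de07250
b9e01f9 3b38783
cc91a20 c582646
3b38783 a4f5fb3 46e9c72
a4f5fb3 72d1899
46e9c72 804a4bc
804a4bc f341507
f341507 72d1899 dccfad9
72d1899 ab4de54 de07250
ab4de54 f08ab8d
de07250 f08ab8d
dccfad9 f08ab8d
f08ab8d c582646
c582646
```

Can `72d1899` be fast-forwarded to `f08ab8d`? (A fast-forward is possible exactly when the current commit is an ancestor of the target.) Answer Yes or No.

No

A fast-forward from 72d1899 to f08ab8d is possible iff 72d1899 is an ancestor of f08ab8d.
Ancestors of f08ab8d: {c582646, f08ab8d}.
72d1899 is not among them, so fast-forward is not possible.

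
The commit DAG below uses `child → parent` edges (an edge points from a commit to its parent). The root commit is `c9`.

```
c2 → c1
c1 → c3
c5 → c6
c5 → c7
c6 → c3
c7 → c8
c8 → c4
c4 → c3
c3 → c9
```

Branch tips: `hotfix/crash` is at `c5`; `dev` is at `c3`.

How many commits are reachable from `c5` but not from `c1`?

Reachable from c5: {c3, c4, c5, c6, c7, c8, c9}.
Reachable from c1: {c1, c3, c9}.
In c5's history but not c1's: {c4, c5, c6, c7, c8} — 5 commits.

5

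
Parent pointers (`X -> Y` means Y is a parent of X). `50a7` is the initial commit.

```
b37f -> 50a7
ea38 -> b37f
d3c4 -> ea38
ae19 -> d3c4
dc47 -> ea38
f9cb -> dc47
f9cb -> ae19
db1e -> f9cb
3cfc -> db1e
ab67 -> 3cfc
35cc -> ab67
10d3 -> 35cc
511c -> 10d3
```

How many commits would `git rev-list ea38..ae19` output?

Reachable from ae19: {50a7, ae19, b37f, d3c4, ea38}.
Reachable from ea38: {50a7, b37f, ea38}.
In ae19's history but not ea38's: {ae19, d3c4} — 2 commits.

2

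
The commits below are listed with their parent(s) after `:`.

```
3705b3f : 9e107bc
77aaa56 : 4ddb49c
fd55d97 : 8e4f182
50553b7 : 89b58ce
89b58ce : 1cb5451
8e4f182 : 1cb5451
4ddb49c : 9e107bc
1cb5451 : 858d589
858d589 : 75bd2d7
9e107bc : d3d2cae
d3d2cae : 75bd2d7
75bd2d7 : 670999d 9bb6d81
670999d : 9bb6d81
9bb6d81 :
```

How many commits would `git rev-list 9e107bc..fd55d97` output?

Reachable from fd55d97: {1cb5451, 670999d, 75bd2d7, 858d589, 8e4f182, 9bb6d81, fd55d97}.
Reachable from 9e107bc: {670999d, 75bd2d7, 9bb6d81, 9e107bc, d3d2cae}.
In fd55d97's history but not 9e107bc's: {1cb5451, 858d589, 8e4f182, fd55d97} — 4 commits.

4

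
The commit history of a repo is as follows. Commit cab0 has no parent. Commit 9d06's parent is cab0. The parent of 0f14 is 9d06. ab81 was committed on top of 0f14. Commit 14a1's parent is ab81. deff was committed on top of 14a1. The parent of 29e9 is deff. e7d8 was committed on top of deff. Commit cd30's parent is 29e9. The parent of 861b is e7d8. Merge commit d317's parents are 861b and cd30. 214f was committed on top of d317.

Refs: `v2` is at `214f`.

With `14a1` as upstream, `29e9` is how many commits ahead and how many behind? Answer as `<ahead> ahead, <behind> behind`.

Reachable from 29e9: {0f14, 14a1, 29e9, 9d06, ab81, cab0, deff}.
Reachable from 14a1: {0f14, 14a1, 9d06, ab81, cab0}.
Only in 29e9's history (ahead): {29e9, deff} — 2.
Only in 14a1's history (behind): {} — 0.

2 ahead, 0 behind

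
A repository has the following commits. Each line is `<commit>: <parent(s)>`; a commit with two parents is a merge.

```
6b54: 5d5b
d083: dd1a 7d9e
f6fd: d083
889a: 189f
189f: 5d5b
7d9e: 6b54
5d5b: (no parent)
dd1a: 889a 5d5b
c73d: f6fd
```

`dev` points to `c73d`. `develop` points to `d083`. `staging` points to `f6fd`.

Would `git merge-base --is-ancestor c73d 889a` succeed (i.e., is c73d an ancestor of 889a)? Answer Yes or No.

Ancestors of 889a: {189f, 5d5b, 889a}.
c73d is not in that set, so it is not an ancestor of 889a.

No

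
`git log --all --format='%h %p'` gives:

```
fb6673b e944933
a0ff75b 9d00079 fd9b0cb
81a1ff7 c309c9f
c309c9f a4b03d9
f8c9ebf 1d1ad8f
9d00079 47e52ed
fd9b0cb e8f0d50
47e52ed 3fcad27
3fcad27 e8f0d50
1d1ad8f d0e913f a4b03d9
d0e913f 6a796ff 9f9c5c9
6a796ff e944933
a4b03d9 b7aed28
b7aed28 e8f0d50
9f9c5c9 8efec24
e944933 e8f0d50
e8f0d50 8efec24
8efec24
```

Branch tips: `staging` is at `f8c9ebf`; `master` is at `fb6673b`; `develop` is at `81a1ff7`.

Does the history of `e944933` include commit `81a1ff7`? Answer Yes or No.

Ancestors of e944933: {8efec24, e8f0d50, e944933}.
81a1ff7 is not in that set, so it is not an ancestor of e944933.

No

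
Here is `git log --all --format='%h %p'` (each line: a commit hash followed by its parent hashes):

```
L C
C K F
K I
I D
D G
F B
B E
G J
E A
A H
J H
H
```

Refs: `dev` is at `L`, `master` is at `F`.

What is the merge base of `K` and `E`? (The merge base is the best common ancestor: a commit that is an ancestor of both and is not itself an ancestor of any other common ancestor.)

H

Ancestors of K: {D, G, H, I, J, K}.
Ancestors of E: {A, E, H}.
Common ancestors: {H}.
The only common ancestor is H, so it is the merge base.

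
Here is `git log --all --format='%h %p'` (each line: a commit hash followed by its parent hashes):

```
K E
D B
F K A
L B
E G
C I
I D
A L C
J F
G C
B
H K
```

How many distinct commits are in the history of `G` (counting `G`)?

Walking parent pointers from G: reachable set = {B, C, D, G, I}.
That is 5 commits.

5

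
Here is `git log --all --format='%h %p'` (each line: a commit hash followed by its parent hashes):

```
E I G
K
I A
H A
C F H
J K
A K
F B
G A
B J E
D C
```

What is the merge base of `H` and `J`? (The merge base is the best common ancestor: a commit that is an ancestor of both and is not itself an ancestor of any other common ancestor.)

K

Ancestors of H: {A, H, K}.
Ancestors of J: {J, K}.
Common ancestors: {K}.
The only common ancestor is K, so it is the merge base.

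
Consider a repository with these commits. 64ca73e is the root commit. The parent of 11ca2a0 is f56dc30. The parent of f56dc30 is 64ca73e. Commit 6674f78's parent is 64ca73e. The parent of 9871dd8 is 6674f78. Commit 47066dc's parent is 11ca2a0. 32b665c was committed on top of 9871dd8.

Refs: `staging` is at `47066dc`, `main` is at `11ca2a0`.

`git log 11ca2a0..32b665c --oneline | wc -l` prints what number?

3

Reachable from 32b665c: {32b665c, 64ca73e, 6674f78, 9871dd8}.
Reachable from 11ca2a0: {11ca2a0, 64ca73e, f56dc30}.
In 32b665c's history but not 11ca2a0's: {32b665c, 6674f78, 9871dd8} — 3 commits.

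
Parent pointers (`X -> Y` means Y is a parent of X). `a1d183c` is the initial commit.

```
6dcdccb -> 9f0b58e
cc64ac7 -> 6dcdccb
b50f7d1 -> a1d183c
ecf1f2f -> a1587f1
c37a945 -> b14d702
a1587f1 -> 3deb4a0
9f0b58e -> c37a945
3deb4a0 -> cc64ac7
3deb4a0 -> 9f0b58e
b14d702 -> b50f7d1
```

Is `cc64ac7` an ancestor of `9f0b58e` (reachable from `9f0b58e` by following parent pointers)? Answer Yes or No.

Ancestors of 9f0b58e: {9f0b58e, a1d183c, b14d702, b50f7d1, c37a945}.
cc64ac7 is not in that set, so it is not an ancestor of 9f0b58e.

No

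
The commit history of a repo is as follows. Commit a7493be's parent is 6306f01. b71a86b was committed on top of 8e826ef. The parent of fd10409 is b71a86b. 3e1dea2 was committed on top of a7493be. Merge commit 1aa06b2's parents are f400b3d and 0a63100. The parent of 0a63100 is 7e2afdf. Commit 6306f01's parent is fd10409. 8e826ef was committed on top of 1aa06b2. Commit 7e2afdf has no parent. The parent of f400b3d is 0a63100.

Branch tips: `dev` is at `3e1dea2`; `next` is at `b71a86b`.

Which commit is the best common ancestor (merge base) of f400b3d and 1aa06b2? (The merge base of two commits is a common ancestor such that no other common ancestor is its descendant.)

f400b3d

Ancestors of f400b3d: {0a63100, 7e2afdf, f400b3d}.
Ancestors of 1aa06b2: {0a63100, 1aa06b2, 7e2afdf, f400b3d}.
Common ancestors: {0a63100, 7e2afdf, f400b3d}.
Among these, f400b3d is not an ancestor of any other common ancestor — it is the merge base.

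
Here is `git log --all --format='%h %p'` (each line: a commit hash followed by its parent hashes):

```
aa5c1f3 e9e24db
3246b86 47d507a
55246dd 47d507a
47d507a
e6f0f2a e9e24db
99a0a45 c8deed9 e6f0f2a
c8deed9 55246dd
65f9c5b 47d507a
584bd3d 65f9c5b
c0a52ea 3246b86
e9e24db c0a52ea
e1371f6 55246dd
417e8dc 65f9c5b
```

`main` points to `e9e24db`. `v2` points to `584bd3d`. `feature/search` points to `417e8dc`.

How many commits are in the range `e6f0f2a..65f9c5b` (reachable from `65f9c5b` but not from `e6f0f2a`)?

Reachable from 65f9c5b: {47d507a, 65f9c5b}.
Reachable from e6f0f2a: {3246b86, 47d507a, c0a52ea, e6f0f2a, e9e24db}.
In 65f9c5b's history but not e6f0f2a's: {65f9c5b} — 1 commit.

1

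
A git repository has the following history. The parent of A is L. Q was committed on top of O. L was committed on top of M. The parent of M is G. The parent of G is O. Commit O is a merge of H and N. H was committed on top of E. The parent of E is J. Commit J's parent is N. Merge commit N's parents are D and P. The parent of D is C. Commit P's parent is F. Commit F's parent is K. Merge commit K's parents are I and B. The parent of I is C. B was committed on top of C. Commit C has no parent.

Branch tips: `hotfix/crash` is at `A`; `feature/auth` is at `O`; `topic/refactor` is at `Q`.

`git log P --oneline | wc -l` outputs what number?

Walking parent pointers from P: reachable set = {B, C, F, I, K, P}.
That is 6 commits.

6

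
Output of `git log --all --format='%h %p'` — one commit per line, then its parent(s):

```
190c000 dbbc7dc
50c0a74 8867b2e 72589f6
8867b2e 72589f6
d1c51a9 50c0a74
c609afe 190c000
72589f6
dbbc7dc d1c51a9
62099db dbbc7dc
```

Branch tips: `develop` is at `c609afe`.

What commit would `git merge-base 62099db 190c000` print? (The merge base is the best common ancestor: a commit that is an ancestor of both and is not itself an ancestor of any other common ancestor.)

Ancestors of 62099db: {50c0a74, 62099db, 72589f6, 8867b2e, d1c51a9, dbbc7dc}.
Ancestors of 190c000: {190c000, 50c0a74, 72589f6, 8867b2e, d1c51a9, dbbc7dc}.
Common ancestors: {50c0a74, 72589f6, 8867b2e, d1c51a9, dbbc7dc}.
Among these, dbbc7dc is not an ancestor of any other common ancestor — it is the merge base.

dbbc7dc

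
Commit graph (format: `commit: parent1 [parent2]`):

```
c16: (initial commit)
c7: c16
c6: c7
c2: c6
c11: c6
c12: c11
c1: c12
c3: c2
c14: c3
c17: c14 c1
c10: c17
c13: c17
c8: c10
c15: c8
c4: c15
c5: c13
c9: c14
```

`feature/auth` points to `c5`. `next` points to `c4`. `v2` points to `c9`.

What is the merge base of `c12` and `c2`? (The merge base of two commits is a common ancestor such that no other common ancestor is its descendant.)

Ancestors of c12: {c11, c12, c16, c6, c7}.
Ancestors of c2: {c16, c2, c6, c7}.
Common ancestors: {c16, c6, c7}.
Among these, c6 is not an ancestor of any other common ancestor — it is the merge base.

c6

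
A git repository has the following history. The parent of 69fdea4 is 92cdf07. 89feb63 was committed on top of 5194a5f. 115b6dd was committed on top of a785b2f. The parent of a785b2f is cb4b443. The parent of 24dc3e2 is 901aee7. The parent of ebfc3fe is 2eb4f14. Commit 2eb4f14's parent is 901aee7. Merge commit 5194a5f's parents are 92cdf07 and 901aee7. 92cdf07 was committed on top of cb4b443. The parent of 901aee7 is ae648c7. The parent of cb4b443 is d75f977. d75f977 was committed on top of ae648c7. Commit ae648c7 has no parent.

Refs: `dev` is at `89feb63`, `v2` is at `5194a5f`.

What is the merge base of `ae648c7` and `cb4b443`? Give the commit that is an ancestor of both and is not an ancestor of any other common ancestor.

ae648c7

Ancestors of ae648c7: {ae648c7}.
Ancestors of cb4b443: {ae648c7, cb4b443, d75f977}.
Common ancestors: {ae648c7}.
The only common ancestor is ae648c7, so it is the merge base.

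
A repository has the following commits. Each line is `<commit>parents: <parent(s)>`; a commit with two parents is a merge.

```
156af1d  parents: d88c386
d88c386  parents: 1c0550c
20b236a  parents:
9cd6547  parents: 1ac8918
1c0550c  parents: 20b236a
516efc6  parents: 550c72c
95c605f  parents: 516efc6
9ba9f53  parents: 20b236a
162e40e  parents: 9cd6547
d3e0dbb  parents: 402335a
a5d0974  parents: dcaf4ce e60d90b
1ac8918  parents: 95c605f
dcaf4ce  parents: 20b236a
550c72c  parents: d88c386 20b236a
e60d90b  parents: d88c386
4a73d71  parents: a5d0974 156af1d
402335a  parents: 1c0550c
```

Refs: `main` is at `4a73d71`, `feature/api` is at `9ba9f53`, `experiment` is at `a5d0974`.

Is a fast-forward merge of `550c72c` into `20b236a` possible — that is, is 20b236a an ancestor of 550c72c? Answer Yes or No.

A fast-forward from 20b236a to 550c72c is possible iff 20b236a is an ancestor of 550c72c.
Ancestors of 550c72c: {1c0550c, 20b236a, 550c72c, d88c386}.
20b236a is among them, so fast-forward is possible.

Yes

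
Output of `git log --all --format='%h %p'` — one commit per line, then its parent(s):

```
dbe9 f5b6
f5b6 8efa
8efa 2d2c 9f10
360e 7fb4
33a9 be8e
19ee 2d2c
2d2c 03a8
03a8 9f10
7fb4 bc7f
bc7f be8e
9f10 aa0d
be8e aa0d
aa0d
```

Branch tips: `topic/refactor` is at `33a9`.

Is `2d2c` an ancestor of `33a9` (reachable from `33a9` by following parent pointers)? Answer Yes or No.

No

Ancestors of 33a9: {33a9, aa0d, be8e}.
2d2c is not in that set, so it is not an ancestor of 33a9.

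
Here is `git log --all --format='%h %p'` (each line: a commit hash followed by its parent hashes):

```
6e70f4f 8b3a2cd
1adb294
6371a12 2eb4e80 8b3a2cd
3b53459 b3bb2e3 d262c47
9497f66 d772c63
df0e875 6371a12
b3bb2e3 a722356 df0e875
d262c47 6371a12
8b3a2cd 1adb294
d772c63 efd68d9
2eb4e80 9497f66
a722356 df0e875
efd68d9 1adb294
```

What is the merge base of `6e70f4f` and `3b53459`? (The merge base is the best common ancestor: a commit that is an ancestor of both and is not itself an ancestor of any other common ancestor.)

8b3a2cd

Ancestors of 6e70f4f: {1adb294, 6e70f4f, 8b3a2cd}.
Ancestors of 3b53459: {1adb294, 2eb4e80, 3b53459, 6371a12, 8b3a2cd, 9497f66, a722356, b3bb2e3, d262c47, d772c63, df0e875, efd68d9}.
Common ancestors: {1adb294, 8b3a2cd}.
Among these, 8b3a2cd is not an ancestor of any other common ancestor — it is the merge base.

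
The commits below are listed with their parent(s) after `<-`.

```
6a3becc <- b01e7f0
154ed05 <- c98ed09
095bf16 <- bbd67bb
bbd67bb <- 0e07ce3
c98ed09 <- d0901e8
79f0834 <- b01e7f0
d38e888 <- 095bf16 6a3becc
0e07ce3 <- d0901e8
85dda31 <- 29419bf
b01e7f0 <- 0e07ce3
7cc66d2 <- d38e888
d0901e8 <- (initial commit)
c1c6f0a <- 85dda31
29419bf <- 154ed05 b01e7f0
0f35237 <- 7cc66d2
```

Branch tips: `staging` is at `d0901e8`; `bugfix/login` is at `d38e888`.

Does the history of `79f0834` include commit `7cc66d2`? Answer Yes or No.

No

Ancestors of 79f0834: {0e07ce3, 79f0834, b01e7f0, d0901e8}.
7cc66d2 is not in that set, so it is not an ancestor of 79f0834.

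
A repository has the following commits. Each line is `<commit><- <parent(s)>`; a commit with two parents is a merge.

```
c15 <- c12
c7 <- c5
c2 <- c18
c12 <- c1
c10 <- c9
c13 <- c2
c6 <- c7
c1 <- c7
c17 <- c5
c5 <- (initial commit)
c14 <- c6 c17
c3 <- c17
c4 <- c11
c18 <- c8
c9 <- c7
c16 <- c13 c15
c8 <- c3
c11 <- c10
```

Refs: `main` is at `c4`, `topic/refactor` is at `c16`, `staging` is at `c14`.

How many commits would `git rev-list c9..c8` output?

3

Reachable from c8: {c17, c3, c5, c8}.
Reachable from c9: {c5, c7, c9}.
In c8's history but not c9's: {c17, c3, c8} — 3 commits.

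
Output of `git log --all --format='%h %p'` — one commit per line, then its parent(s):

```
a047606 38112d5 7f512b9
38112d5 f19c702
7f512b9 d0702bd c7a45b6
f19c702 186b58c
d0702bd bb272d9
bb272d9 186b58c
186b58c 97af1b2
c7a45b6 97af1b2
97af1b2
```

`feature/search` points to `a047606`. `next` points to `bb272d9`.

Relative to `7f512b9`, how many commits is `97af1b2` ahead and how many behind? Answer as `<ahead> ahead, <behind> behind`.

0 ahead, 5 behind

Reachable from 97af1b2: {97af1b2}.
Reachable from 7f512b9: {186b58c, 7f512b9, 97af1b2, bb272d9, c7a45b6, d0702bd}.
Only in 97af1b2's history (ahead): {} — 0.
Only in 7f512b9's history (behind): {186b58c, 7f512b9, bb272d9, c7a45b6, d0702bd} — 5.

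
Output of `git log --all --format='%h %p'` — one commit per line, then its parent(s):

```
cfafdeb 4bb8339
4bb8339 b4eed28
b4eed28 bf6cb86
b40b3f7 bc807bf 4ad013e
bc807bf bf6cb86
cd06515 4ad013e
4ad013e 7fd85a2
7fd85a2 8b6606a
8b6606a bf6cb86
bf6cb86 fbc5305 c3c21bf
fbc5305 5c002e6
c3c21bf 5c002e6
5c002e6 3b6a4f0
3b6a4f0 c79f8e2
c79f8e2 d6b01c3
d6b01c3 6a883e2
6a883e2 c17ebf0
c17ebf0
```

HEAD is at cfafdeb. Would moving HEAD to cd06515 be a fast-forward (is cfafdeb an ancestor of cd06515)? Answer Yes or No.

A fast-forward from cfafdeb to cd06515 is possible iff cfafdeb is an ancestor of cd06515.
Ancestors of cd06515: {3b6a4f0, 4ad013e, 5c002e6, 6a883e2, 7fd85a2, 8b6606a, bf6cb86, c17ebf0, c3c21bf, c79f8e2, cd06515, d6b01c3, fbc5305}.
cfafdeb is not among them, so fast-forward is not possible.

No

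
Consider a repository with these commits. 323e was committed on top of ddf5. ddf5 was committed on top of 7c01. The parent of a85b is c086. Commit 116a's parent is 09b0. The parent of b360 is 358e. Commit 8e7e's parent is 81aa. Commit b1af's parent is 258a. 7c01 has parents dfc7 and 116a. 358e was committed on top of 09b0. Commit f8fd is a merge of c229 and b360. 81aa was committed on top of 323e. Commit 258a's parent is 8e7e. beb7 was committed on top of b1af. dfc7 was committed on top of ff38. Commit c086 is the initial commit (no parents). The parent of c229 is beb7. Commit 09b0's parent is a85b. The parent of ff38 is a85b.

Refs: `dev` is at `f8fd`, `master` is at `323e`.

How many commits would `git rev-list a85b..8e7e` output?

9

Reachable from 8e7e: {09b0, 116a, 323e, 7c01, 81aa, 8e7e, a85b, c086, ddf5, dfc7, ff38}.
Reachable from a85b: {a85b, c086}.
In 8e7e's history but not a85b's: {09b0, 116a, 323e, 7c01, 81aa, 8e7e, ddf5, dfc7, ff38} — 9 commits.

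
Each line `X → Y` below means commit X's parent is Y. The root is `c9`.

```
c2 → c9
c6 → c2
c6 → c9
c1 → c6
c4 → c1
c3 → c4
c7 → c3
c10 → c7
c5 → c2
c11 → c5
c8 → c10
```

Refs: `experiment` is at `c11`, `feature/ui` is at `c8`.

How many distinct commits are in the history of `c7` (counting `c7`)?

Walking parent pointers from c7: reachable set = {c1, c2, c3, c4, c6, c7, c9}.
That is 7 commits.

7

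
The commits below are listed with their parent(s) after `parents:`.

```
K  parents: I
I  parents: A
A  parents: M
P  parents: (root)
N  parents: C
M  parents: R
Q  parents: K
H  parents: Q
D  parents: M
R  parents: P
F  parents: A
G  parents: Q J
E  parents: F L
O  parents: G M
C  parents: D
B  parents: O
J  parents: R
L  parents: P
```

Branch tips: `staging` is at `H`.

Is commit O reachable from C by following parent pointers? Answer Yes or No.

Ancestors of C: {C, D, M, P, R}.
O is not in that set, so it is not an ancestor of C.

No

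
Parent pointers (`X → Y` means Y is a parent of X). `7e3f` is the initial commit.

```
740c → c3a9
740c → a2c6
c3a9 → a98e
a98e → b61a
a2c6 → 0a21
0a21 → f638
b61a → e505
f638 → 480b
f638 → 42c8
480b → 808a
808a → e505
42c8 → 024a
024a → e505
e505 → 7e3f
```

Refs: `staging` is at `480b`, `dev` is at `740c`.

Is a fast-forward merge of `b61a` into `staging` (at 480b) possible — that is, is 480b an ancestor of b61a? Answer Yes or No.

A fast-forward from 480b to b61a is possible iff 480b is an ancestor of b61a.
Ancestors of b61a: {7e3f, b61a, e505}.
480b is not among them, so fast-forward is not possible.

No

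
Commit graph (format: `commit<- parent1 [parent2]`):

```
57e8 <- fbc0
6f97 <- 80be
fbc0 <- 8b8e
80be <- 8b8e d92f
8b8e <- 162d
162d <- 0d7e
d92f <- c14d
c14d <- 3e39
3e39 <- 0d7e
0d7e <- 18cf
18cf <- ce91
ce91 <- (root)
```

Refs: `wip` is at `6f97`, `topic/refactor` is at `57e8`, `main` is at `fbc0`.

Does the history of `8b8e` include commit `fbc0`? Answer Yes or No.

Ancestors of 8b8e: {0d7e, 162d, 18cf, 8b8e, ce91}.
fbc0 is not in that set, so it is not an ancestor of 8b8e.

No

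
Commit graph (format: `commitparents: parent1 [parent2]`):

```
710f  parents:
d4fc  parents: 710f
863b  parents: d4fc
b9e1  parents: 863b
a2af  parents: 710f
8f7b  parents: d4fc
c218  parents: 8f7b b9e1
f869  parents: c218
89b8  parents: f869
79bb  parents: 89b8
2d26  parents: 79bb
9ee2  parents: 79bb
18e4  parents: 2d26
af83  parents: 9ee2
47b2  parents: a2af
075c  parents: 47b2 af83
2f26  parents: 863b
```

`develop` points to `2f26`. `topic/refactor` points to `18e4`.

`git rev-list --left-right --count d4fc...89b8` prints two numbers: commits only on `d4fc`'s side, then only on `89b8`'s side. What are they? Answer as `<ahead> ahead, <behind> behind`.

Reachable from d4fc: {710f, d4fc}.
Reachable from 89b8: {710f, 863b, 89b8, 8f7b, b9e1, c218, d4fc, f869}.
Only in d4fc's history (ahead): {} — 0.
Only in 89b8's history (behind): {863b, 89b8, 8f7b, b9e1, c218, f869} — 6.

0 ahead, 6 behind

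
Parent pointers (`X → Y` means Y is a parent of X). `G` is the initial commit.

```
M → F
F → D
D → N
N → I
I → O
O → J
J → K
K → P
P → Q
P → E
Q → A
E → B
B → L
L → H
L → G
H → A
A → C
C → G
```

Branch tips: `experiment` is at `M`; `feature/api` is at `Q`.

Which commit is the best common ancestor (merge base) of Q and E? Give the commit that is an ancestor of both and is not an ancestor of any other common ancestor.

A

Ancestors of Q: {A, C, G, Q}.
Ancestors of E: {A, B, C, E, G, H, L}.
Common ancestors: {A, C, G}.
Among these, A is not an ancestor of any other common ancestor — it is the merge base.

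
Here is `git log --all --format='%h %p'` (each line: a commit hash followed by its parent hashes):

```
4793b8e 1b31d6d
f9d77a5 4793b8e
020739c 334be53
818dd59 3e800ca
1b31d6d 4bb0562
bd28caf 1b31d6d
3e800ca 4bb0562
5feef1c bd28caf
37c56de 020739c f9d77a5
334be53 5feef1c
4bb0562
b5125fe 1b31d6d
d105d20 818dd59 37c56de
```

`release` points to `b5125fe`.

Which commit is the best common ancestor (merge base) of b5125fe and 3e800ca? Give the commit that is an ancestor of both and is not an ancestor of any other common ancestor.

Ancestors of b5125fe: {1b31d6d, 4bb0562, b5125fe}.
Ancestors of 3e800ca: {3e800ca, 4bb0562}.
Common ancestors: {4bb0562}.
The only common ancestor is 4bb0562, so it is the merge base.

4bb0562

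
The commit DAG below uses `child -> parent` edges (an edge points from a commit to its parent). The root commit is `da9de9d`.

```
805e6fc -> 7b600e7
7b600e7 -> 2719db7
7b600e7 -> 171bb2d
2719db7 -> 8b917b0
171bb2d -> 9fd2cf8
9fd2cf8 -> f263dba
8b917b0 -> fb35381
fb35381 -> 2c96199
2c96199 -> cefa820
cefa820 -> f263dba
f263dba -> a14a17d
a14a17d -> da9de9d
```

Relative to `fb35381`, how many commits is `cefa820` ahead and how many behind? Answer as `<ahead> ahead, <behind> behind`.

0 ahead, 2 behind

Reachable from cefa820: {a14a17d, cefa820, da9de9d, f263dba}.
Reachable from fb35381: {2c96199, a14a17d, cefa820, da9de9d, f263dba, fb35381}.
Only in cefa820's history (ahead): {} — 0.
Only in fb35381's history (behind): {2c96199, fb35381} — 2.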